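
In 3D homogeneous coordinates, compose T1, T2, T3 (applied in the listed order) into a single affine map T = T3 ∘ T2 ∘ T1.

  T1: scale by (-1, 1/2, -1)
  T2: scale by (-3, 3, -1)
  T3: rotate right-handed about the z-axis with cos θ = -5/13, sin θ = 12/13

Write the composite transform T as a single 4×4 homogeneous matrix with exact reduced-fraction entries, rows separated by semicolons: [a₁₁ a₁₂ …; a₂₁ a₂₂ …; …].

T1 = [-1 0 0 0; 0 1/2 0 0; 0 0 -1 0; 0 0 0 1]
T2·T1 = [3 0 0 0; 0 3/2 0 0; 0 0 1 0; 0 0 0 1]
T3·…·T1 = [-15/13 -18/13 0 0; 36/13 -15/26 0 0; 0 0 1 0; 0 0 0 1]

T = [-15/13 -18/13 0 0; 36/13 -15/26 0 0; 0 0 1 0; 0 0 0 1]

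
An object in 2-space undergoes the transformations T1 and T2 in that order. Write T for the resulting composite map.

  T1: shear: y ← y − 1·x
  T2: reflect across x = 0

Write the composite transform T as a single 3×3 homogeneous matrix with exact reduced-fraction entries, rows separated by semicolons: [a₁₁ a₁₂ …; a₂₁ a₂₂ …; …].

T = [-1 0 0; -1 1 0; 0 0 1]

T1 = [1 0 0; -1 1 0; 0 0 1]
T2·T1 = [-1 0 0; -1 1 0; 0 0 1]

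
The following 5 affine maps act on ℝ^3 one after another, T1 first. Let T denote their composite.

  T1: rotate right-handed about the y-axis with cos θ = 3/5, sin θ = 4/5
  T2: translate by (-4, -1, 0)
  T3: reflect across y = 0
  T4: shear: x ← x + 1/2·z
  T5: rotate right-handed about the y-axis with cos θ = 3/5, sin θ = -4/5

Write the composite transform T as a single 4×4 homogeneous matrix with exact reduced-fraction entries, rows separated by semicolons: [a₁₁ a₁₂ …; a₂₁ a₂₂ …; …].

T = [19/25 0 9/50 -12/5; 0 -1 0 1; -8/25 0 31/25 -16/5; 0 0 0 1]

T1 = [3/5 0 4/5 0; 0 1 0 0; -4/5 0 3/5 0; 0 0 0 1]
T2·T1 = [3/5 0 4/5 -4; 0 1 0 -1; -4/5 0 3/5 0; 0 0 0 1]
T3·…·T1 = [3/5 0 4/5 -4; 0 -1 0 1; -4/5 0 3/5 0; 0 0 0 1]
T4·…·T1 = [1/5 0 11/10 -4; 0 -1 0 1; -4/5 0 3/5 0; 0 0 0 1]
T5·…·T1 = [19/25 0 9/50 -12/5; 0 -1 0 1; -8/25 0 31/25 -16/5; 0 0 0 1]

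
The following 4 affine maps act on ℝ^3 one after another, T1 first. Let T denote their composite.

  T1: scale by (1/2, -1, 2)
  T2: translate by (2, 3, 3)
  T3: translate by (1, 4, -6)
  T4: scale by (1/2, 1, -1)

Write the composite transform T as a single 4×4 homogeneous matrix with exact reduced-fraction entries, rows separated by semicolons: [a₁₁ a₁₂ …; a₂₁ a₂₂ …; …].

T = [1/4 0 0 3/2; 0 -1 0 7; 0 0 -2 3; 0 0 0 1]

T1 = [1/2 0 0 0; 0 -1 0 0; 0 0 2 0; 0 0 0 1]
T2·T1 = [1/2 0 0 2; 0 -1 0 3; 0 0 2 3; 0 0 0 1]
T3·…·T1 = [1/2 0 0 3; 0 -1 0 7; 0 0 2 -3; 0 0 0 1]
T4·…·T1 = [1/4 0 0 3/2; 0 -1 0 7; 0 0 -2 3; 0 0 0 1]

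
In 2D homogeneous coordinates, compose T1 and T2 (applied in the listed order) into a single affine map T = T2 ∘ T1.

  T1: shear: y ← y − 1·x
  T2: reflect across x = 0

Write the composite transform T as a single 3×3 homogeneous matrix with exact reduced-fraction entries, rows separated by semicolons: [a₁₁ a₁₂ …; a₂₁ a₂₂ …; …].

T = [-1 0 0; -1 1 0; 0 0 1]

T1 = [1 0 0; -1 1 0; 0 0 1]
T2·T1 = [-1 0 0; -1 1 0; 0 0 1]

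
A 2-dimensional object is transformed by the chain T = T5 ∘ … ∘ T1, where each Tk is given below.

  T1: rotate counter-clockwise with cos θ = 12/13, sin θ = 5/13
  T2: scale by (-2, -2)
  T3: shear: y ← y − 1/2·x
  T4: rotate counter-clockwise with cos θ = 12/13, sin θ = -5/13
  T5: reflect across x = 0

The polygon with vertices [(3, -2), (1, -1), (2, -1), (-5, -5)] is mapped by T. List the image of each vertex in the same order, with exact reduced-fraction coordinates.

T1 rotate counter-clockwise with cos θ = 12/13, sin θ = 5/13: (3, -2) → (46/13, -9/13); (1, -1) → (17/13, -7/13); (2, -1) → (29/13, -2/13); (-5, -5) → (-35/13, -85/13)
T2 scale by (-2, -2): (46/13, -9/13) → (-92/13, 18/13); (17/13, -7/13) → (-34/13, 14/13); (29/13, -2/13) → (-58/13, 4/13); (-35/13, -85/13) → (70/13, 170/13)
T3 shear: y ← y − 1/2·x: (-92/13, 18/13) → (-92/13, 64/13); (-34/13, 14/13) → (-34/13, 31/13); (-58/13, 4/13) → (-58/13, 33/13); (70/13, 170/13) → (70/13, 135/13)
T4 rotate counter-clockwise with cos θ = 12/13, sin θ = -5/13: (-92/13, 64/13) → (-784/169, 1228/169); (-34/13, 31/13) → (-253/169, 542/169); (-58/13, 33/13) → (-531/169, 686/169); (70/13, 135/13) → (1515/169, 1270/169)
T5 reflect across x = 0: (-784/169, 1228/169) → (784/169, 1228/169); (-253/169, 542/169) → (253/169, 542/169); (-531/169, 686/169) → (531/169, 686/169); (1515/169, 1270/169) → (-1515/169, 1270/169)

image vertices: (784/169, 1228/169), (253/169, 542/169), (531/169, 686/169), (-1515/169, 1270/169)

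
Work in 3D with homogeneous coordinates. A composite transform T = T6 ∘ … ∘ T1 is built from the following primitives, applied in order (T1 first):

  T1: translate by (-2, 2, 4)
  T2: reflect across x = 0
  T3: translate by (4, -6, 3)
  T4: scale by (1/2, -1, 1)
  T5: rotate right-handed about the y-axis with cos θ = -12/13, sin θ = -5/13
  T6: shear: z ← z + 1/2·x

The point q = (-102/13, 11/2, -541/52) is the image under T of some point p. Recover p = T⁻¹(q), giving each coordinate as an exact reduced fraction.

p = (-7/2, -3/2, 2)

T1 = [1 0 0 -2; 0 1 0 2; 0 0 1 4; 0 0 0 1]
T2·T1 = [-1 0 0 2; 0 1 0 2; 0 0 1 4; 0 0 0 1]
T3·…·T1 = [-1 0 0 6; 0 1 0 -4; 0 0 1 7; 0 0 0 1]
T4·…·T1 = [-1/2 0 0 3; 0 -1 0 4; 0 0 1 7; 0 0 0 1]
T5·…·T1 = [6/13 0 -5/13 -71/13; 0 -1 0 4; -5/26 0 -12/13 -69/13; 0 0 0 1]
T6·…·T1 = [6/13 0 -5/13 -71/13; 0 -1 0 4; 1/26 0 -29/26 -209/26; 0 0 0 1]
det M = 1/2; M⁻¹ = [29/13 0 -10/13 6; 0 -1 0 4; 1/13 0 -12/13 -7; 0 0 0 1]
M⁻¹ · (-102/13, 11/2, -541/52)ᵀ = (-7/2, -3/2, 2)ᵀ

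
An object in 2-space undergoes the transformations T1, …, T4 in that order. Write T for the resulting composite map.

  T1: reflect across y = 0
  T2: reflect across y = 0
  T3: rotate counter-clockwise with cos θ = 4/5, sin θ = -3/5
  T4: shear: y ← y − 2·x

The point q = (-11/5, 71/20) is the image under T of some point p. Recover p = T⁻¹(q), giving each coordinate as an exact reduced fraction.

T1 = [1 0 0; 0 -1 0; 0 0 1]
T2·T1 = [1 0 0; 0 1 0; 0 0 1]
T3·…·T1 = [4/5 3/5 0; -3/5 4/5 0; 0 0 1]
T4·…·T1 = [4/5 3/5 0; -11/5 -2/5 0; 0 0 1]
det M = 1; M⁻¹ = [-2/5 -3/5 0; 11/5 4/5 0; 0 0 1]
M⁻¹ · (-11/5, 71/20)ᵀ = (-5/4, -2)ᵀ

p = (-5/4, -2)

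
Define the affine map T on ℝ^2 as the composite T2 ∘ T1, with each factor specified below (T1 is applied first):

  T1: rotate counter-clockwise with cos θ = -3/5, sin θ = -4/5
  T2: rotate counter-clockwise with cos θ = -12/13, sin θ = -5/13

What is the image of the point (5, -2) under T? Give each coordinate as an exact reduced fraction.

T1 rotate counter-clockwise with cos θ = -3/5, sin θ = -4/5: (5, -2) → (-23/5, -14/5)
T2 rotate counter-clockwise with cos θ = -12/13, sin θ = -5/13: (-23/5, -14/5) → (206/65, 283/65)

T(p) = (206/65, 283/65)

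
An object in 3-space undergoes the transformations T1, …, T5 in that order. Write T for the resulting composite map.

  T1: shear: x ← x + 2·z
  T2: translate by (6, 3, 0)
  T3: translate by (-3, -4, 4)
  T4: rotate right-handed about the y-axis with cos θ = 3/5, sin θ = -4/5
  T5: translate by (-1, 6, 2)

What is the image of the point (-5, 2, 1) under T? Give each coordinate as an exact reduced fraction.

T1 shear: x ← x + 2·z: (-5, 2, 1) → (-3, 2, 1)
T2 translate by (6, 3, 0): (-3, 2, 1) → (3, 5, 1)
T3 translate by (-3, -4, 4): (3, 5, 1) → (0, 1, 5)
T4 rotate right-handed about the y-axis with cos θ = 3/5, sin θ = -4/5: (0, 1, 5) → (-4, 1, 3)
T5 translate by (-1, 6, 2): (-4, 1, 3) → (-5, 7, 5)

T(p) = (-5, 7, 5)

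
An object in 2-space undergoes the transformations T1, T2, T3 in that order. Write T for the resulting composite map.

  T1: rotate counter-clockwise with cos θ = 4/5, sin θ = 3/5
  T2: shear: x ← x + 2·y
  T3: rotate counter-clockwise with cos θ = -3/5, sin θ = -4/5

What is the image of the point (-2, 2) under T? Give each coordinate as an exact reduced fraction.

T(p) = (38/25, 34/25)

T1 rotate counter-clockwise with cos θ = 4/5, sin θ = 3/5: (-2, 2) → (-14/5, 2/5)
T2 shear: x ← x + 2·y: (-14/5, 2/5) → (-2, 2/5)
T3 rotate counter-clockwise with cos θ = -3/5, sin θ = -4/5: (-2, 2/5) → (38/25, 34/25)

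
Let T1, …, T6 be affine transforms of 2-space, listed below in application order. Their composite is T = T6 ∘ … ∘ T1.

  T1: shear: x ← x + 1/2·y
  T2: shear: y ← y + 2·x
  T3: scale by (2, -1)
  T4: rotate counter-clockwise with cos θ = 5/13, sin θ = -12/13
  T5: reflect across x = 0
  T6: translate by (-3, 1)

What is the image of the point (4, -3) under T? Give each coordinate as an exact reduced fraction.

T(p) = (-40/13, -57/13)

T1 shear: x ← x + 1/2·y: (4, -3) → (5/2, -3)
T2 shear: y ← y + 2·x: (5/2, -3) → (5/2, 2)
T3 scale by (2, -1): (5/2, 2) → (5, -2)
T4 rotate counter-clockwise with cos θ = 5/13, sin θ = -12/13: (5, -2) → (1/13, -70/13)
T5 reflect across x = 0: (1/13, -70/13) → (-1/13, -70/13)
T6 translate by (-3, 1): (-1/13, -70/13) → (-40/13, -57/13)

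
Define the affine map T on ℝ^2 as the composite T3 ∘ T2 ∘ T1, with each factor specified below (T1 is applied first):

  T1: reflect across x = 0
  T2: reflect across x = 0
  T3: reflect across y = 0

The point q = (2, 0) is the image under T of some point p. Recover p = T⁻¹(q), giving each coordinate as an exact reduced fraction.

T1 = [-1 0 0; 0 1 0; 0 0 1]
T2·T1 = [1 0 0; 0 1 0; 0 0 1]
T3·…·T1 = [1 0 0; 0 -1 0; 0 0 1]
det M = -1; M⁻¹ = [1 0 0; 0 -1 0; 0 0 1]
M⁻¹ · (2, 0)ᵀ = (2, 0)ᵀ

p = (2, 0)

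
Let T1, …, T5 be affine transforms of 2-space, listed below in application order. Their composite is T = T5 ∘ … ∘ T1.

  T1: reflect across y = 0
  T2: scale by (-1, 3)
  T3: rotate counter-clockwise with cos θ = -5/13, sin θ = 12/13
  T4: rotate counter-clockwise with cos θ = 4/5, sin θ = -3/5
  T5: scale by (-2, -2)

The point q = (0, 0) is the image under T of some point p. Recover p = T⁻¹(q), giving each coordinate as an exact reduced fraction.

T1 = [1 0 0; 0 -1 0; 0 0 1]
T2·T1 = [-1 0 0; 0 -3 0; 0 0 1]
T3·…·T1 = [5/13 36/13 0; -12/13 15/13 0; 0 0 1]
T4·…·T1 = [-16/65 189/65 0; -63/65 -48/65 0; 0 0 1]
T5·…·T1 = [32/65 -378/65 0; 126/65 96/65 0; 0 0 1]
det M = 12; M⁻¹ = [8/65 63/130 0; -21/130 8/195 0; 0 0 1]
M⁻¹ · (0, 0)ᵀ = (0, 0)ᵀ

p = (0, 0)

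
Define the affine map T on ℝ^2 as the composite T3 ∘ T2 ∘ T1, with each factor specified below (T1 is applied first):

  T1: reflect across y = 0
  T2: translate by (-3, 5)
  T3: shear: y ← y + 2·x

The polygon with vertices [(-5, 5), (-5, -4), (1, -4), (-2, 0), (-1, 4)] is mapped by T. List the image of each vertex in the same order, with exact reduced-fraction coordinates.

image vertices: (-8, -16), (-8, -7), (-2, 5), (-5, -5), (-4, -7)

T1 reflect across y = 0: (-5, 5) → (-5, -5); (-5, -4) → (-5, 4); (1, -4) → (1, 4); (-2, 0) → (-2, 0); (-1, 4) → (-1, -4)
T2 translate by (-3, 5): (-5, -5) → (-8, 0); (-5, 4) → (-8, 9); (1, 4) → (-2, 9); (-2, 0) → (-5, 5); (-1, -4) → (-4, 1)
T3 shear: y ← y + 2·x: (-8, 0) → (-8, -16); (-8, 9) → (-8, -7); (-2, 9) → (-2, 5); (-5, 5) → (-5, -5); (-4, 1) → (-4, -7)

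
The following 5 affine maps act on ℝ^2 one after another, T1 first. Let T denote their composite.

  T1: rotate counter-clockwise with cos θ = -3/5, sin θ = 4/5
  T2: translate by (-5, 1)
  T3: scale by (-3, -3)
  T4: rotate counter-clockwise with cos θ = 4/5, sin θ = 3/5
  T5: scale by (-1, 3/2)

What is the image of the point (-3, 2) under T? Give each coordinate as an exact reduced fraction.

T(p) = (-171/25, 558/25)

T1 rotate counter-clockwise with cos θ = -3/5, sin θ = 4/5: (-3, 2) → (1/5, -18/5)
T2 translate by (-5, 1): (1/5, -18/5) → (-24/5, -13/5)
T3 scale by (-3, -3): (-24/5, -13/5) → (72/5, 39/5)
T4 rotate counter-clockwise with cos θ = 4/5, sin θ = 3/5: (72/5, 39/5) → (171/25, 372/25)
T5 scale by (-1, 3/2): (171/25, 372/25) → (-171/25, 558/25)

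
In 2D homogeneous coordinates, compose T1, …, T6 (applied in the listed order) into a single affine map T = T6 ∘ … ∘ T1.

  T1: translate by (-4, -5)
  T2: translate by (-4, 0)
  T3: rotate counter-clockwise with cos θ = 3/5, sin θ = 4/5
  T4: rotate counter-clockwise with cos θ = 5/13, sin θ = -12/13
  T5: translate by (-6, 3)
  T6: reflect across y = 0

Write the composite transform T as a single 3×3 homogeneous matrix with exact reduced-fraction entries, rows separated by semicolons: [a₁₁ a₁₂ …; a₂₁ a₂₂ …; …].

T = [63/65 16/65 -974/65; 16/65 -63/65 -8/65; 0 0 1]

T1 = [1 0 -4; 0 1 -5; 0 0 1]
T2·T1 = [1 0 -8; 0 1 -5; 0 0 1]
T3·…·T1 = [3/5 -4/5 -4/5; 4/5 3/5 -47/5; 0 0 1]
T4·…·T1 = [63/65 16/65 -584/65; -16/65 63/65 -187/65; 0 0 1]
T5·…·T1 = [63/65 16/65 -974/65; -16/65 63/65 8/65; 0 0 1]
T6·…·T1 = [63/65 16/65 -974/65; 16/65 -63/65 -8/65; 0 0 1]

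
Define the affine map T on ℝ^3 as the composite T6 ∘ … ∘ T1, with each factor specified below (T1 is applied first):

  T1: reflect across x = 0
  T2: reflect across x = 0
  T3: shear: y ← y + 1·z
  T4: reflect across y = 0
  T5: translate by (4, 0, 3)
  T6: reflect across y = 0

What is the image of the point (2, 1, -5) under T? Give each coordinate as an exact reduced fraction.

T(p) = (6, -4, -2)

T1 reflect across x = 0: (2, 1, -5) → (-2, 1, -5)
T2 reflect across x = 0: (-2, 1, -5) → (2, 1, -5)
T3 shear: y ← y + 1·z: (2, 1, -5) → (2, -4, -5)
T4 reflect across y = 0: (2, -4, -5) → (2, 4, -5)
T5 translate by (4, 0, 3): (2, 4, -5) → (6, 4, -2)
T6 reflect across y = 0: (6, 4, -2) → (6, -4, -2)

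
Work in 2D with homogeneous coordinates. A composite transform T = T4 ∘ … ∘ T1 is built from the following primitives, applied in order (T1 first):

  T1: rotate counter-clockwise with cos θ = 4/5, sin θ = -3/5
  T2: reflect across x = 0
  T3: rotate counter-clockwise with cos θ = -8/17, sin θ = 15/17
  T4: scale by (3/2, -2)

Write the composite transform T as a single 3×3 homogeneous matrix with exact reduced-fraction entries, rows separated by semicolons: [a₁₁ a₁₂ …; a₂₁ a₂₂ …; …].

T1 = [4/5 3/5 0; -3/5 4/5 0; 0 0 1]
T2·T1 = [-4/5 -3/5 0; -3/5 4/5 0; 0 0 1]
T3·…·T1 = [77/85 -36/85 0; -36/85 -77/85 0; 0 0 1]
T4·…·T1 = [231/170 -54/85 0; 72/85 154/85 0; 0 0 1]

T = [231/170 -54/85 0; 72/85 154/85 0; 0 0 1]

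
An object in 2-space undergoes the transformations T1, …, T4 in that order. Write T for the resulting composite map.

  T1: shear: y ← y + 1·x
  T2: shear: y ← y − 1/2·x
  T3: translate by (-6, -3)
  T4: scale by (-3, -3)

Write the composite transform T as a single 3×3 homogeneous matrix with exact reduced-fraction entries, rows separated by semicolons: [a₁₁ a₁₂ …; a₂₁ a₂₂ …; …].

T1 = [1 0 0; 1 1 0; 0 0 1]
T2·T1 = [1 0 0; 1/2 1 0; 0 0 1]
T3·…·T1 = [1 0 -6; 1/2 1 -3; 0 0 1]
T4·…·T1 = [-3 0 18; -3/2 -3 9; 0 0 1]

T = [-3 0 18; -3/2 -3 9; 0 0 1]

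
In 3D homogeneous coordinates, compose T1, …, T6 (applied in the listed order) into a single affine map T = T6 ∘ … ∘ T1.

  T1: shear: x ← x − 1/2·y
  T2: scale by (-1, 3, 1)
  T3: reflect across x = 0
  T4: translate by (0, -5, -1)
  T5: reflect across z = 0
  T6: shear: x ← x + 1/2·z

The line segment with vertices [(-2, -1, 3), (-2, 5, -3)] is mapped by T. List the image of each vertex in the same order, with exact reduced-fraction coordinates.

T1 shear: x ← x − 1/2·y: (-2, -1, 3) → (-3/2, -1, 3); (-2, 5, -3) → (-9/2, 5, -3)
T2 scale by (-1, 3, 1): (-3/2, -1, 3) → (3/2, -3, 3); (-9/2, 5, -3) → (9/2, 15, -3)
T3 reflect across x = 0: (3/2, -3, 3) → (-3/2, -3, 3); (9/2, 15, -3) → (-9/2, 15, -3)
T4 translate by (0, -5, -1): (-3/2, -3, 3) → (-3/2, -8, 2); (-9/2, 15, -3) → (-9/2, 10, -4)
T5 reflect across z = 0: (-3/2, -8, 2) → (-3/2, -8, -2); (-9/2, 10, -4) → (-9/2, 10, 4)
T6 shear: x ← x + 1/2·z: (-3/2, -8, -2) → (-5/2, -8, -2); (-9/2, 10, 4) → (-5/2, 10, 4)

image vertices: (-5/2, -8, -2), (-5/2, 10, 4)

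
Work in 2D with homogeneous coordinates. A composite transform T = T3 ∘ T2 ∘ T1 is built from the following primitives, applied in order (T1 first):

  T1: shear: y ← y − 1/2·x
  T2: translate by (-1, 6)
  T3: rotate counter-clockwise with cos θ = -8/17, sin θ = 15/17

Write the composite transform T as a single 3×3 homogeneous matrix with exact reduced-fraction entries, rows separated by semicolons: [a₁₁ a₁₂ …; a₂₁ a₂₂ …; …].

T = [-1/34 -15/17 -82/17; 19/17 -8/17 -63/17; 0 0 1]

T1 = [1 0 0; -1/2 1 0; 0 0 1]
T2·T1 = [1 0 -1; -1/2 1 6; 0 0 1]
T3·…·T1 = [-1/34 -15/17 -82/17; 19/17 -8/17 -63/17; 0 0 1]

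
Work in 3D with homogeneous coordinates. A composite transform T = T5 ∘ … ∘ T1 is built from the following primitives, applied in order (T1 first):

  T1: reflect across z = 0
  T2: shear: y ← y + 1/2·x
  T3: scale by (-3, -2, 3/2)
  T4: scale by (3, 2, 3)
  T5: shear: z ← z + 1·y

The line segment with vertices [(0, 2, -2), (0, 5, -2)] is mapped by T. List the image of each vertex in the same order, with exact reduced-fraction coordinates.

T1 reflect across z = 0: (0, 2, -2) → (0, 2, 2); (0, 5, -2) → (0, 5, 2)
T2 shear: y ← y + 1/2·x: (0, 2, 2) → (0, 2, 2); (0, 5, 2) → (0, 5, 2)
T3 scale by (-3, -2, 3/2): (0, 2, 2) → (0, -4, 3); (0, 5, 2) → (0, -10, 3)
T4 scale by (3, 2, 3): (0, -4, 3) → (0, -8, 9); (0, -10, 3) → (0, -20, 9)
T5 shear: z ← z + 1·y: (0, -8, 9) → (0, -8, 1); (0, -20, 9) → (0, -20, -11)

image vertices: (0, -8, 1), (0, -20, -11)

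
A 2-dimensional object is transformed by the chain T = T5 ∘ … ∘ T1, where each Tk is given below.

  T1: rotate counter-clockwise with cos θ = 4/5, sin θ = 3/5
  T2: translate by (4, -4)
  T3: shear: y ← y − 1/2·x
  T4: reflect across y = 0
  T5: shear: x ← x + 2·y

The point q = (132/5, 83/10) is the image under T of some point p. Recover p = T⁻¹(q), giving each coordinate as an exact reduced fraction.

p = (5, -3)

T1 = [4/5 -3/5 0; 3/5 4/5 0; 0 0 1]
T2·T1 = [4/5 -3/5 4; 3/5 4/5 -4; 0 0 1]
T3·…·T1 = [4/5 -3/5 4; 1/5 11/10 -6; 0 0 1]
T4·…·T1 = [4/5 -3/5 4; -1/5 -11/10 6; 0 0 1]
T5·…·T1 = [2/5 -14/5 16; -1/5 -11/10 6; 0 0 1]
det M = -1; M⁻¹ = [11/10 -14/5 -4/5; -1/5 -2/5 28/5; 0 0 1]
M⁻¹ · (132/5, 83/10)ᵀ = (5, -3)ᵀ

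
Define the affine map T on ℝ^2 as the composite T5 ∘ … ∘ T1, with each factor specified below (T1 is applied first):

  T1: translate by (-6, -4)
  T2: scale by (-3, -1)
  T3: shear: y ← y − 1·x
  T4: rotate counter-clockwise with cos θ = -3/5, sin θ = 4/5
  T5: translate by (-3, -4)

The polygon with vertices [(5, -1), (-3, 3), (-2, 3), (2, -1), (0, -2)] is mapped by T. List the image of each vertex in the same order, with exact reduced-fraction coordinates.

image vertices: (-32/5, -14/5), (8/5, 166/5), (1, 29), (-23/5, 49/5), (-21/5, 88/5)

T1 translate by (-6, -4): (5, -1) → (-1, -5); (-3, 3) → (-9, -1); (-2, 3) → (-8, -1); (2, -1) → (-4, -5); (0, -2) → (-6, -6)
T2 scale by (-3, -1): (-1, -5) → (3, 5); (-9, -1) → (27, 1); (-8, -1) → (24, 1); (-4, -5) → (12, 5); (-6, -6) → (18, 6)
T3 shear: y ← y − 1·x: (3, 5) → (3, 2); (27, 1) → (27, -26); (24, 1) → (24, -23); (12, 5) → (12, -7); (18, 6) → (18, -12)
T4 rotate counter-clockwise with cos θ = -3/5, sin θ = 4/5: (3, 2) → (-17/5, 6/5); (27, -26) → (23/5, 186/5); (24, -23) → (4, 33); (12, -7) → (-8/5, 69/5); (18, -12) → (-6/5, 108/5)
T5 translate by (-3, -4): (-17/5, 6/5) → (-32/5, -14/5); (23/5, 186/5) → (8/5, 166/5); (4, 33) → (1, 29); (-8/5, 69/5) → (-23/5, 49/5); (-6/5, 108/5) → (-21/5, 88/5)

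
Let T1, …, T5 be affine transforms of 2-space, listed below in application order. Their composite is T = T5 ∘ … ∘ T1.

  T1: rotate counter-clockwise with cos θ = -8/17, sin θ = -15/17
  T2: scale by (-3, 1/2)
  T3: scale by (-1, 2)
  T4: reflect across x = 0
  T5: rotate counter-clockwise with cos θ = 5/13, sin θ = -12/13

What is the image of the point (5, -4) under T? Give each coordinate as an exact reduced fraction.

T(p) = (984/221, -3815/221)

T1 rotate counter-clockwise with cos θ = -8/17, sin θ = -15/17: (5, -4) → (-100/17, -43/17)
T2 scale by (-3, 1/2): (-100/17, -43/17) → (300/17, -43/34)
T3 scale by (-1, 2): (300/17, -43/34) → (-300/17, -43/17)
T4 reflect across x = 0: (-300/17, -43/17) → (300/17, -43/17)
T5 rotate counter-clockwise with cos θ = 5/13, sin θ = -12/13: (300/17, -43/17) → (984/221, -3815/221)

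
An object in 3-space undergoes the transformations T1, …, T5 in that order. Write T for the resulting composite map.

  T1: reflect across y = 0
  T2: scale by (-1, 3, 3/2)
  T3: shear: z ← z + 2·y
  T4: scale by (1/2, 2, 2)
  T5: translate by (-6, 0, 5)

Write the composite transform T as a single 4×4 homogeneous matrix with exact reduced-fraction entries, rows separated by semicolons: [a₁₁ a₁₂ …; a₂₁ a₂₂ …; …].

T1 = [1 0 0 0; 0 -1 0 0; 0 0 1 0; 0 0 0 1]
T2·T1 = [-1 0 0 0; 0 -3 0 0; 0 0 3/2 0; 0 0 0 1]
T3·…·T1 = [-1 0 0 0; 0 -3 0 0; 0 -6 3/2 0; 0 0 0 1]
T4·…·T1 = [-1/2 0 0 0; 0 -6 0 0; 0 -12 3 0; 0 0 0 1]
T5·…·T1 = [-1/2 0 0 -6; 0 -6 0 0; 0 -12 3 5; 0 0 0 1]

T = [-1/2 0 0 -6; 0 -6 0 0; 0 -12 3 5; 0 0 0 1]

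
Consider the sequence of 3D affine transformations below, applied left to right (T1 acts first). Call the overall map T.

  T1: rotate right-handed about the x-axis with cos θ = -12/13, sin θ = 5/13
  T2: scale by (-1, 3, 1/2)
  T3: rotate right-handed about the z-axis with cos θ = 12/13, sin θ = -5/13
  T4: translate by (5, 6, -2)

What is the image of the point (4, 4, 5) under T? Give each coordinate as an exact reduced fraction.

T(p) = (-874/169, -1354/169, -46/13)

T1 rotate right-handed about the x-axis with cos θ = -12/13, sin θ = 5/13: (4, 4, 5) → (4, -73/13, -40/13)
T2 scale by (-1, 3, 1/2): (4, -73/13, -40/13) → (-4, -219/13, -20/13)
T3 rotate right-handed about the z-axis with cos θ = 12/13, sin θ = -5/13: (-4, -219/13, -20/13) → (-1719/169, -2368/169, -20/13)
T4 translate by (5, 6, -2): (-1719/169, -2368/169, -20/13) → (-874/169, -1354/169, -46/13)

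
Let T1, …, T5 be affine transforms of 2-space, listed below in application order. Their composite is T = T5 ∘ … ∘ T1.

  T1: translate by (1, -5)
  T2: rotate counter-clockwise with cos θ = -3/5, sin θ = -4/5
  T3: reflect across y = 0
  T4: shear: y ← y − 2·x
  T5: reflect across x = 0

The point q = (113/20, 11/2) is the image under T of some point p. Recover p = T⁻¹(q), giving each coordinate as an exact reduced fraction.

T1 = [1 0 1; 0 1 -5; 0 0 1]
T2·T1 = [-3/5 4/5 -23/5; -4/5 -3/5 11/5; 0 0 1]
T3·…·T1 = [-3/5 4/5 -23/5; 4/5 3/5 -11/5; 0 0 1]
T4·…·T1 = [-3/5 4/5 -23/5; 2 -1 7; 0 0 1]
T5·…·T1 = [3/5 -4/5 23/5; 2 -1 7; 0 0 1]
det M = 1; M⁻¹ = [-1 4/5 -1; -2 3/5 5; 0 0 1]
M⁻¹ · (113/20, 11/2)ᵀ = (-9/4, -3)ᵀ

p = (-9/4, -3)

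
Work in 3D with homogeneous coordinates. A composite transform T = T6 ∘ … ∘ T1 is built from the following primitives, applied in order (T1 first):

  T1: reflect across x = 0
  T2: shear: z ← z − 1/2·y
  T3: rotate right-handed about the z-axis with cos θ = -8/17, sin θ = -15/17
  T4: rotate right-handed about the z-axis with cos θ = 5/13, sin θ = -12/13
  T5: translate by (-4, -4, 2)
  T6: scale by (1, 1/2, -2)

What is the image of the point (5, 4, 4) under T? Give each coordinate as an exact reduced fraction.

T1 reflect across x = 0: (5, 4, 4) → (-5, 4, 4)
T2 shear: z ← z − 1/2·y: (-5, 4, 4) → (-5, 4, 2)
T3 rotate right-handed about the z-axis with cos θ = -8/17, sin θ = -15/17: (-5, 4, 2) → (100/17, 43/17, 2)
T4 rotate right-handed about the z-axis with cos θ = 5/13, sin θ = -12/13: (100/17, 43/17, 2) → (1016/221, -985/221, 2)
T5 translate by (-4, -4, 2): (1016/221, -985/221, 2) → (132/221, -1869/221, 4)
T6 scale by (1, 1/2, -2): (132/221, -1869/221, 4) → (132/221, -1869/442, -8)

T(p) = (132/221, -1869/442, -8)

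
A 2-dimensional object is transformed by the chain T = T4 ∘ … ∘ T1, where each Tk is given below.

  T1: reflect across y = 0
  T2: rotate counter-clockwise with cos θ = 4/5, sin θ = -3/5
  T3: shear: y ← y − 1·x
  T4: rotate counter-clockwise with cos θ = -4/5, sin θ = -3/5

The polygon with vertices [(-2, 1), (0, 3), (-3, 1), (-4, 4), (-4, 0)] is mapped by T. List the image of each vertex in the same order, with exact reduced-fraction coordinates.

image vertices: (83/25, -19/25), (27/25, 39/25), (24/5, -7/5), (184/25, -12/25), (148/25, -64/25)

T1 reflect across y = 0: (-2, 1) → (-2, -1); (0, 3) → (0, -3); (-3, 1) → (-3, -1); (-4, 4) → (-4, -4); (-4, 0) → (-4, 0)
T2 rotate counter-clockwise with cos θ = 4/5, sin θ = -3/5: (-2, -1) → (-11/5, 2/5); (0, -3) → (-9/5, -12/5); (-3, -1) → (-3, 1); (-4, -4) → (-28/5, -4/5); (-4, 0) → (-16/5, 12/5)
T3 shear: y ← y − 1·x: (-11/5, 2/5) → (-11/5, 13/5); (-9/5, -12/5) → (-9/5, -3/5); (-3, 1) → (-3, 4); (-28/5, -4/5) → (-28/5, 24/5); (-16/5, 12/5) → (-16/5, 28/5)
T4 rotate counter-clockwise with cos θ = -4/5, sin θ = -3/5: (-11/5, 13/5) → (83/25, -19/25); (-9/5, -3/5) → (27/25, 39/25); (-3, 4) → (24/5, -7/5); (-28/5, 24/5) → (184/25, -12/25); (-16/5, 28/5) → (148/25, -64/25)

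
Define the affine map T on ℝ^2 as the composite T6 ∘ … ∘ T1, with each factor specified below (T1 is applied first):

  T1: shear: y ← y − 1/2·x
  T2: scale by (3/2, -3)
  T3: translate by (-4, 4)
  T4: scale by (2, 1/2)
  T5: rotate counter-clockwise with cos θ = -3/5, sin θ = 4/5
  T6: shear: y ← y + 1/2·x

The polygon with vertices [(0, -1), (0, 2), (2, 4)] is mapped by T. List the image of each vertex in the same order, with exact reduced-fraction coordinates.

T1 shear: y ← y − 1/2·x: (0, -1) → (0, -1); (0, 2) → (0, 2); (2, 4) → (2, 3)
T2 scale by (3/2, -3): (0, -1) → (0, 3); (0, 2) → (0, -6); (2, 3) → (3, -9)
T3 translate by (-4, 4): (0, 3) → (-4, 7); (0, -6) → (-4, -2); (3, -9) → (-1, -5)
T4 scale by (2, 1/2): (-4, 7) → (-8, 7/2); (-4, -2) → (-8, -1); (-1, -5) → (-2, -5/2)
T5 rotate counter-clockwise with cos θ = -3/5, sin θ = 4/5: (-8, 7/2) → (2, -17/2); (-8, -1) → (28/5, -29/5); (-2, -5/2) → (16/5, -1/10)
T6 shear: y ← y + 1/2·x: (2, -17/2) → (2, -15/2); (28/5, -29/5) → (28/5, -3); (16/5, -1/10) → (16/5, 3/2)

image vertices: (2, -15/2), (28/5, -3), (16/5, 3/2)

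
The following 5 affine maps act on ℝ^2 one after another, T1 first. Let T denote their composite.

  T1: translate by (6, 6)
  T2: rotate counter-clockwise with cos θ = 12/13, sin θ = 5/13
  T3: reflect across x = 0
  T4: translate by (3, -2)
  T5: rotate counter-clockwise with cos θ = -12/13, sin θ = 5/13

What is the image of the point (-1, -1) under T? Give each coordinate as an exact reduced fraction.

T1 translate by (6, 6): (-1, -1) → (5, 5)
T2 rotate counter-clockwise with cos θ = 12/13, sin θ = 5/13: (5, 5) → (35/13, 85/13)
T3 reflect across x = 0: (35/13, 85/13) → (-35/13, 85/13)
T4 translate by (3, -2): (-35/13, 85/13) → (4/13, 59/13)
T5 rotate counter-clockwise with cos θ = -12/13, sin θ = 5/13: (4/13, 59/13) → (-343/169, -688/169)

T(p) = (-343/169, -688/169)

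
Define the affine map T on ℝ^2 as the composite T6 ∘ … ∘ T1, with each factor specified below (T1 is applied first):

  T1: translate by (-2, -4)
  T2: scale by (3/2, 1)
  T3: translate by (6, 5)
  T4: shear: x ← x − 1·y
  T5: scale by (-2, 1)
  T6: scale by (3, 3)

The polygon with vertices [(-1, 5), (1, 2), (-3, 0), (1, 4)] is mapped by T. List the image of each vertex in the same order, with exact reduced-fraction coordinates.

T1 translate by (-2, -4): (-1, 5) → (-3, 1); (1, 2) → (-1, -2); (-3, 0) → (-5, -4); (1, 4) → (-1, 0)
T2 scale by (3/2, 1): (-3, 1) → (-9/2, 1); (-1, -2) → (-3/2, -2); (-5, -4) → (-15/2, -4); (-1, 0) → (-3/2, 0)
T3 translate by (6, 5): (-9/2, 1) → (3/2, 6); (-3/2, -2) → (9/2, 3); (-15/2, -4) → (-3/2, 1); (-3/2, 0) → (9/2, 5)
T4 shear: x ← x − 1·y: (3/2, 6) → (-9/2, 6); (9/2, 3) → (3/2, 3); (-3/2, 1) → (-5/2, 1); (9/2, 5) → (-1/2, 5)
T5 scale by (-2, 1): (-9/2, 6) → (9, 6); (3/2, 3) → (-3, 3); (-5/2, 1) → (5, 1); (-1/2, 5) → (1, 5)
T6 scale by (3, 3): (9, 6) → (27, 18); (-3, 3) → (-9, 9); (5, 1) → (15, 3); (1, 5) → (3, 15)

image vertices: (27, 18), (-9, 9), (15, 3), (3, 15)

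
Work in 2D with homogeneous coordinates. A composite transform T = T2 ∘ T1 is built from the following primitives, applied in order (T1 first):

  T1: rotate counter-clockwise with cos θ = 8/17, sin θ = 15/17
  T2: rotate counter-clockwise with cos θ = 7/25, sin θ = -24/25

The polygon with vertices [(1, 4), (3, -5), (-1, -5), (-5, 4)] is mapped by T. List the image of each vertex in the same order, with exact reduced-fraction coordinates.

image vertices: (764/425, 1577/425), (813/425, -2341/425), (-851/425, -1993/425), (-1732/425, 2099/425)

T1 rotate counter-clockwise with cos θ = 8/17, sin θ = 15/17: (1, 4) → (-52/17, 47/17); (3, -5) → (99/17, 5/17); (-1, -5) → (67/17, -55/17); (-5, 4) → (-100/17, -43/17)
T2 rotate counter-clockwise with cos θ = 7/25, sin θ = -24/25: (-52/17, 47/17) → (764/425, 1577/425); (99/17, 5/17) → (813/425, -2341/425); (67/17, -55/17) → (-851/425, -1993/425); (-100/17, -43/17) → (-1732/425, 2099/425)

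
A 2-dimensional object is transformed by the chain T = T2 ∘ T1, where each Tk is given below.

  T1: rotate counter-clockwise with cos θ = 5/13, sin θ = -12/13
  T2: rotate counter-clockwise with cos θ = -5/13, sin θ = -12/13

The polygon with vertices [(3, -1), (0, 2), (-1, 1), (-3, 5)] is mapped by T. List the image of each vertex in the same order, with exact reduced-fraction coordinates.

image vertices: (-3, 1), (0, -2), (1, -1), (3, -5)

T1 rotate counter-clockwise with cos θ = 5/13, sin θ = -12/13: (3, -1) → (3/13, -41/13); (0, 2) → (24/13, 10/13); (-1, 1) → (7/13, 17/13); (-3, 5) → (45/13, 61/13)
T2 rotate counter-clockwise with cos θ = -5/13, sin θ = -12/13: (3/13, -41/13) → (-3, 1); (24/13, 10/13) → (0, -2); (7/13, 17/13) → (1, -1); (45/13, 61/13) → (3, -5)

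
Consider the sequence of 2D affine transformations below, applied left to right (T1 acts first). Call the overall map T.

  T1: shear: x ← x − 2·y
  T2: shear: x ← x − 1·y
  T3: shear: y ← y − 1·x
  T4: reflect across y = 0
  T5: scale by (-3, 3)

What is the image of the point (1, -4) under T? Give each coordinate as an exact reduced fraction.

T(p) = (-39, 51)

T1 shear: x ← x − 2·y: (1, -4) → (9, -4)
T2 shear: x ← x − 1·y: (9, -4) → (13, -4)
T3 shear: y ← y − 1·x: (13, -4) → (13, -17)
T4 reflect across y = 0: (13, -17) → (13, 17)
T5 scale by (-3, 3): (13, 17) → (-39, 51)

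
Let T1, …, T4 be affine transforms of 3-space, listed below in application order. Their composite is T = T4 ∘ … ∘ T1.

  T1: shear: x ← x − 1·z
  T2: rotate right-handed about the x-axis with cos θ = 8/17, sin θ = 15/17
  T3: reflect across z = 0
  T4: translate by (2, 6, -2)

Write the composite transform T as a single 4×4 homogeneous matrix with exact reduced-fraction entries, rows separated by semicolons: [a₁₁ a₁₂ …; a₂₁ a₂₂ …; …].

T = [1 0 -1 2; 0 8/17 -15/17 6; 0 -15/17 -8/17 -2; 0 0 0 1]

T1 = [1 0 -1 0; 0 1 0 0; 0 0 1 0; 0 0 0 1]
T2·T1 = [1 0 -1 0; 0 8/17 -15/17 0; 0 15/17 8/17 0; 0 0 0 1]
T3·…·T1 = [1 0 -1 0; 0 8/17 -15/17 0; 0 -15/17 -8/17 0; 0 0 0 1]
T4·…·T1 = [1 0 -1 2; 0 8/17 -15/17 6; 0 -15/17 -8/17 -2; 0 0 0 1]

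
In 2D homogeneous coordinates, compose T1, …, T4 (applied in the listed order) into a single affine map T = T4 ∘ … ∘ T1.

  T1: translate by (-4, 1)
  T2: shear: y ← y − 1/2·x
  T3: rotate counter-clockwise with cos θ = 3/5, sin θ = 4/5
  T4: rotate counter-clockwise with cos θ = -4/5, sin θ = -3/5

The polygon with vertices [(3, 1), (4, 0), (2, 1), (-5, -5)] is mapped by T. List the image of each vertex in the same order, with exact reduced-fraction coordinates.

T1 translate by (-4, 1): (3, 1) → (-1, 2); (4, 0) → (0, 1); (2, 1) → (-2, 2); (-5, -5) → (-9, -4)
T2 shear: y ← y − 1/2·x: (-1, 2) → (-1, 5/2); (0, 1) → (0, 1); (-2, 2) → (-2, 3); (-9, -4) → (-9, 1/2)
T3 rotate counter-clockwise with cos θ = 3/5, sin θ = 4/5: (-1, 5/2) → (-13/5, 7/10); (0, 1) → (-4/5, 3/5); (-2, 3) → (-18/5, 1/5); (-9, 1/2) → (-29/5, -69/10)
T4 rotate counter-clockwise with cos θ = -4/5, sin θ = -3/5: (-13/5, 7/10) → (5/2, 1); (-4/5, 3/5) → (1, 0); (-18/5, 1/5) → (3, 2); (-29/5, -69/10) → (1/2, 9)

image vertices: (5/2, 1), (1, 0), (3, 2), (1/2, 9)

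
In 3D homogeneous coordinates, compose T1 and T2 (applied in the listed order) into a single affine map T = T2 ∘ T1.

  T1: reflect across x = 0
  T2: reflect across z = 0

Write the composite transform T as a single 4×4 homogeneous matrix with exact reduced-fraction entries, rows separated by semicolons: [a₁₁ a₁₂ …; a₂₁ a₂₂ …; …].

T = [-1 0 0 0; 0 1 0 0; 0 0 -1 0; 0 0 0 1]

T1 = [-1 0 0 0; 0 1 0 0; 0 0 1 0; 0 0 0 1]
T2·T1 = [-1 0 0 0; 0 1 0 0; 0 0 -1 0; 0 0 0 1]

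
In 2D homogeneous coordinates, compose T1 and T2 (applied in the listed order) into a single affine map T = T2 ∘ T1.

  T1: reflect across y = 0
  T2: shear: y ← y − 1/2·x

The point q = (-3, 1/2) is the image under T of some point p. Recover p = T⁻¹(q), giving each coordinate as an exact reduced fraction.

T1 = [1 0 0; 0 -1 0; 0 0 1]
T2·T1 = [1 0 0; -1/2 -1 0; 0 0 1]
det M = -1; M⁻¹ = [1 0 0; -1/2 -1 0; 0 0 1]
M⁻¹ · (-3, 1/2)ᵀ = (-3, 1)ᵀ

p = (-3, 1)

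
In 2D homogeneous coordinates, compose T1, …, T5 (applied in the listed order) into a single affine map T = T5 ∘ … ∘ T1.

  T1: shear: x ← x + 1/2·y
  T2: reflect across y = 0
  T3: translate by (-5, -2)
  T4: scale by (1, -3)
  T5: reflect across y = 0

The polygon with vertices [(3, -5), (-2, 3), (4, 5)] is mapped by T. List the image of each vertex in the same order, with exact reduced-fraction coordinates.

image vertices: (-9/2, 9), (-11/2, -15), (3/2, -21)

T1 shear: x ← x + 1/2·y: (3, -5) → (1/2, -5); (-2, 3) → (-1/2, 3); (4, 5) → (13/2, 5)
T2 reflect across y = 0: (1/2, -5) → (1/2, 5); (-1/2, 3) → (-1/2, -3); (13/2, 5) → (13/2, -5)
T3 translate by (-5, -2): (1/2, 5) → (-9/2, 3); (-1/2, -3) → (-11/2, -5); (13/2, -5) → (3/2, -7)
T4 scale by (1, -3): (-9/2, 3) → (-9/2, -9); (-11/2, -5) → (-11/2, 15); (3/2, -7) → (3/2, 21)
T5 reflect across y = 0: (-9/2, -9) → (-9/2, 9); (-11/2, 15) → (-11/2, -15); (3/2, 21) → (3/2, -21)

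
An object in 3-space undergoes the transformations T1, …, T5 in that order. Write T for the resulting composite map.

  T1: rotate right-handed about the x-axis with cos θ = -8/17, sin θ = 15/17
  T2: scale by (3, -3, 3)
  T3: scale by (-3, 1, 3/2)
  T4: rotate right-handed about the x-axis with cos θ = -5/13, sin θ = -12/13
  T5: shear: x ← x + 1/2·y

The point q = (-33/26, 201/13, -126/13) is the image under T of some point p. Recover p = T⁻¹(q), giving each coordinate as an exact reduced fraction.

T1 = [1 0 0 0; 0 -8/17 -15/17 0; 0 15/17 -8/17 0; 0 0 0 1]
T2·T1 = [3 0 0 0; 0 24/17 45/17 0; 0 45/17 -24/17 0; 0 0 0 1]
T3·…·T1 = [-9 0 0 0; 0 24/17 45/17 0; 0 135/34 -36/17 0; 0 0 0 1]
T4·…·T1 = [-9 0 0 0; 0 690/221 -657/221 0; 0 -1251/442 -360/221 0; 0 0 0 1]
T5·…·T1 = [-9 345/221 -657/442 0; 0 690/221 -657/221 0; 0 -1251/442 -360/221 0; 0 0 0 1]
det M = 243/2; M⁻¹ = [-1/9 1/18 0 0; 0 80/663 -146/663 0; 0 -139/663 -460/1989 0; 0 0 0 1]
M⁻¹ · (-33/26, 201/13, -126/13)ᵀ = (1, 4, -1)ᵀ

p = (1, 4, -1)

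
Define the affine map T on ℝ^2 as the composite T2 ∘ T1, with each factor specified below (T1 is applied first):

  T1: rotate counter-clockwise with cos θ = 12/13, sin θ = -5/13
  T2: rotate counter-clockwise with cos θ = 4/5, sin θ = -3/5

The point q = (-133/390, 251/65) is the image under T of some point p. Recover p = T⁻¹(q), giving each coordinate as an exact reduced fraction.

T1 = [12/13 5/13 0; -5/13 12/13 0; 0 0 1]
T2·T1 = [33/65 56/65 0; -56/65 33/65 0; 0 0 1]
det M = 1; M⁻¹ = [33/65 -56/65 0; 56/65 33/65 0; 0 0 1]
M⁻¹ · (-133/390, 251/65)ᵀ = (-7/2, 5/3)ᵀ

p = (-7/2, 5/3)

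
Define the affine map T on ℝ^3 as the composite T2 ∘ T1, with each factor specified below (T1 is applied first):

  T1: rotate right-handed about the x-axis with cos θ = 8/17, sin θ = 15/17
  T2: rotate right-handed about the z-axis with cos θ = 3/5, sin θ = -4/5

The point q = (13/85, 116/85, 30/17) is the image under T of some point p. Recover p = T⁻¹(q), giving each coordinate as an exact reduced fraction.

p = (-1, 2, 0)

T1 = [1 0 0 0; 0 8/17 -15/17 0; 0 15/17 8/17 0; 0 0 0 1]
T2·T1 = [3/5 32/85 -12/17 0; -4/5 24/85 -9/17 0; 0 15/17 8/17 0; 0 0 0 1]
det M = 1; M⁻¹ = [3/5 -4/5 0 0; 32/85 24/85 15/17 0; -12/17 -9/17 8/17 0; 0 0 0 1]
M⁻¹ · (13/85, 116/85, 30/17)ᵀ = (-1, 2, 0)ᵀ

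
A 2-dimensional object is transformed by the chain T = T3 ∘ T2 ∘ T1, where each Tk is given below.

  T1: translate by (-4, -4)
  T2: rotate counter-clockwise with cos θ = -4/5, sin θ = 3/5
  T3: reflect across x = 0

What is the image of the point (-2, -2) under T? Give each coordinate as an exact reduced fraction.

T(p) = (-42/5, 6/5)

T1 translate by (-4, -4): (-2, -2) → (-6, -6)
T2 rotate counter-clockwise with cos θ = -4/5, sin θ = 3/5: (-6, -6) → (42/5, 6/5)
T3 reflect across x = 0: (42/5, 6/5) → (-42/5, 6/5)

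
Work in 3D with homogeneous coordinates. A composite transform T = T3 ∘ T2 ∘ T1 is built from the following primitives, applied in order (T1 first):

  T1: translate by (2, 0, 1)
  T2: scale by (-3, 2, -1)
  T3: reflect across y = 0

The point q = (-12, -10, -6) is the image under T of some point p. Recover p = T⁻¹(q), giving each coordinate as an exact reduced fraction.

T1 = [1 0 0 2; 0 1 0 0; 0 0 1 1; 0 0 0 1]
T2·T1 = [-3 0 0 -6; 0 2 0 0; 0 0 -1 -1; 0 0 0 1]
T3·…·T1 = [-3 0 0 -6; 0 -2 0 0; 0 0 -1 -1; 0 0 0 1]
det M = -6; M⁻¹ = [-1/3 0 0 -2; 0 -1/2 0 0; 0 0 -1 -1; 0 0 0 1]
M⁻¹ · (-12, -10, -6)ᵀ = (2, 5, 5)ᵀ

p = (2, 5, 5)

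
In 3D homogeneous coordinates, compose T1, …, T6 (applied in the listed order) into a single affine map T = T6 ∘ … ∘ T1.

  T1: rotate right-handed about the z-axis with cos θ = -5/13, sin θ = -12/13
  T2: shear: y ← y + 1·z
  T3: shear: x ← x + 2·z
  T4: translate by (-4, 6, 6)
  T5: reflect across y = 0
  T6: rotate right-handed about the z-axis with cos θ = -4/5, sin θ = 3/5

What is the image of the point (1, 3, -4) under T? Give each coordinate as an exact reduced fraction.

T(p) = (497/65, -379/65, 2)

T1 rotate right-handed about the z-axis with cos θ = -5/13, sin θ = -12/13: (1, 3, -4) → (31/13, -27/13, -4)
T2 shear: y ← y + 1·z: (31/13, -27/13, -4) → (31/13, -79/13, -4)
T3 shear: x ← x + 2·z: (31/13, -79/13, -4) → (-73/13, -79/13, -4)
T4 translate by (-4, 6, 6): (-73/13, -79/13, -4) → (-125/13, -1/13, 2)
T5 reflect across y = 0: (-125/13, -1/13, 2) → (-125/13, 1/13, 2)
T6 rotate right-handed about the z-axis with cos θ = -4/5, sin θ = 3/5: (-125/13, 1/13, 2) → (497/65, -379/65, 2)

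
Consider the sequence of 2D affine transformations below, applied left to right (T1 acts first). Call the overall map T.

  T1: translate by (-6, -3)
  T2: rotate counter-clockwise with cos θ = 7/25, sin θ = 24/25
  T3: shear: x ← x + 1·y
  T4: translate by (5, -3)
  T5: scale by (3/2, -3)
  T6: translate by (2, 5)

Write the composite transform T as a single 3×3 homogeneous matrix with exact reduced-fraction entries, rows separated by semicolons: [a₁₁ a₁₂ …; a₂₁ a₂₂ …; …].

T1 = [1 0 -6; 0 1 -3; 0 0 1]
T2·T1 = [7/25 -24/25 6/5; 24/25 7/25 -33/5; 0 0 1]
T3·…·T1 = [31/25 -17/25 -27/5; 24/25 7/25 -33/5; 0 0 1]
T4·…·T1 = [31/25 -17/25 -2/5; 24/25 7/25 -48/5; 0 0 1]
T5·…·T1 = [93/50 -51/50 -3/5; -72/25 -21/25 144/5; 0 0 1]
T6·…·T1 = [93/50 -51/50 7/5; -72/25 -21/25 169/5; 0 0 1]

T = [93/50 -51/50 7/5; -72/25 -21/25 169/5; 0 0 1]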